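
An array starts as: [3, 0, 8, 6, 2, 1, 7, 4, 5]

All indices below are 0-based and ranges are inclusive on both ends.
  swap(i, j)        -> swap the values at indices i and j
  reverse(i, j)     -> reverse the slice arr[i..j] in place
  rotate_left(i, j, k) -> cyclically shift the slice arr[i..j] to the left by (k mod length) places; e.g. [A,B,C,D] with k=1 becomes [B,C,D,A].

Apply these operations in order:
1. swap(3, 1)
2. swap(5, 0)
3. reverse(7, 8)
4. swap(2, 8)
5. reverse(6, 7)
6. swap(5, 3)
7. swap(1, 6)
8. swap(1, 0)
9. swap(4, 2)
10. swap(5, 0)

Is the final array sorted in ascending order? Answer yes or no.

After 1 (swap(3, 1)): [3, 6, 8, 0, 2, 1, 7, 4, 5]
After 2 (swap(5, 0)): [1, 6, 8, 0, 2, 3, 7, 4, 5]
After 3 (reverse(7, 8)): [1, 6, 8, 0, 2, 3, 7, 5, 4]
After 4 (swap(2, 8)): [1, 6, 4, 0, 2, 3, 7, 5, 8]
After 5 (reverse(6, 7)): [1, 6, 4, 0, 2, 3, 5, 7, 8]
After 6 (swap(5, 3)): [1, 6, 4, 3, 2, 0, 5, 7, 8]
After 7 (swap(1, 6)): [1, 5, 4, 3, 2, 0, 6, 7, 8]
After 8 (swap(1, 0)): [5, 1, 4, 3, 2, 0, 6, 7, 8]
After 9 (swap(4, 2)): [5, 1, 2, 3, 4, 0, 6, 7, 8]
After 10 (swap(5, 0)): [0, 1, 2, 3, 4, 5, 6, 7, 8]

Answer: yes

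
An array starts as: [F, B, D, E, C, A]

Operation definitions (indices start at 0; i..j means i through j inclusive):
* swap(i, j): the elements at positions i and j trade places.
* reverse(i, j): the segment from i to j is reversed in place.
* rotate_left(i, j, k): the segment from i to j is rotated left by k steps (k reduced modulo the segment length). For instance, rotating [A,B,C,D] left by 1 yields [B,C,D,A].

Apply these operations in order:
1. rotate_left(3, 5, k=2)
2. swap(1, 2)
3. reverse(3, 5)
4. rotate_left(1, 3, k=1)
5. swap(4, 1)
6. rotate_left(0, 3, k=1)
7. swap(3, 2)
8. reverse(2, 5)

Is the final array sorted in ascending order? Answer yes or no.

After 1 (rotate_left(3, 5, k=2)): [F, B, D, A, E, C]
After 2 (swap(1, 2)): [F, D, B, A, E, C]
After 3 (reverse(3, 5)): [F, D, B, C, E, A]
After 4 (rotate_left(1, 3, k=1)): [F, B, C, D, E, A]
After 5 (swap(4, 1)): [F, E, C, D, B, A]
After 6 (rotate_left(0, 3, k=1)): [E, C, D, F, B, A]
After 7 (swap(3, 2)): [E, C, F, D, B, A]
After 8 (reverse(2, 5)): [E, C, A, B, D, F]

Answer: no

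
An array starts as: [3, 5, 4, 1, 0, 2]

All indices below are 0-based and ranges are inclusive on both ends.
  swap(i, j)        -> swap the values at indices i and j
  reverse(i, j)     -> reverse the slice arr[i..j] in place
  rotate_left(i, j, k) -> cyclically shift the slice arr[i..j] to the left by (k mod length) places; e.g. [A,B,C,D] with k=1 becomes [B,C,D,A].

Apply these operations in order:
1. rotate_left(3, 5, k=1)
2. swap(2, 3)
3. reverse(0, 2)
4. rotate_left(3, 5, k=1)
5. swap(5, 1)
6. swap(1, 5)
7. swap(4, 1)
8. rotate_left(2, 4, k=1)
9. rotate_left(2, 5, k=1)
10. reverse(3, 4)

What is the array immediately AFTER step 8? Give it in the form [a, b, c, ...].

After 1 (rotate_left(3, 5, k=1)): [3, 5, 4, 0, 2, 1]
After 2 (swap(2, 3)): [3, 5, 0, 4, 2, 1]
After 3 (reverse(0, 2)): [0, 5, 3, 4, 2, 1]
After 4 (rotate_left(3, 5, k=1)): [0, 5, 3, 2, 1, 4]
After 5 (swap(5, 1)): [0, 4, 3, 2, 1, 5]
After 6 (swap(1, 5)): [0, 5, 3, 2, 1, 4]
After 7 (swap(4, 1)): [0, 1, 3, 2, 5, 4]
After 8 (rotate_left(2, 4, k=1)): [0, 1, 2, 5, 3, 4]

Answer: [0, 1, 2, 5, 3, 4]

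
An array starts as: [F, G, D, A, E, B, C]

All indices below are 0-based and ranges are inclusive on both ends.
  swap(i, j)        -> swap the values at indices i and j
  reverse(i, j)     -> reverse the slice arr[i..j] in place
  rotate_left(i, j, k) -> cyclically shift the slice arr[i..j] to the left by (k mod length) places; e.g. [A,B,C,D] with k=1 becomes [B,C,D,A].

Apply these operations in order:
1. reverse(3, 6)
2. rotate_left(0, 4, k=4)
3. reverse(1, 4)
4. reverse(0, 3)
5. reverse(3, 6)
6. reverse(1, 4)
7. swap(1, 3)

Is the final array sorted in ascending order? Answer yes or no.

After 1 (reverse(3, 6)): [F, G, D, C, B, E, A]
After 2 (rotate_left(0, 4, k=4)): [B, F, G, D, C, E, A]
After 3 (reverse(1, 4)): [B, C, D, G, F, E, A]
After 4 (reverse(0, 3)): [G, D, C, B, F, E, A]
After 5 (reverse(3, 6)): [G, D, C, A, E, F, B]
After 6 (reverse(1, 4)): [G, E, A, C, D, F, B]
After 7 (swap(1, 3)): [G, C, A, E, D, F, B]

Answer: no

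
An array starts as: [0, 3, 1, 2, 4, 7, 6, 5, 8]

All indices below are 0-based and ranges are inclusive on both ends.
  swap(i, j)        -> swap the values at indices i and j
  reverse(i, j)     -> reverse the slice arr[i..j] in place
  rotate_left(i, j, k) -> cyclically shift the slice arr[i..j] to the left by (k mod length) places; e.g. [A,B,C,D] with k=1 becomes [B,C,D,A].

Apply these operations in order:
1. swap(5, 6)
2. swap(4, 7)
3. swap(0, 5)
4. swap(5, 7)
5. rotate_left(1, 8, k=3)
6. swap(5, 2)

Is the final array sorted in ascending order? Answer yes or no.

After 1 (swap(5, 6)): [0, 3, 1, 2, 4, 6, 7, 5, 8]
After 2 (swap(4, 7)): [0, 3, 1, 2, 5, 6, 7, 4, 8]
After 3 (swap(0, 5)): [6, 3, 1, 2, 5, 0, 7, 4, 8]
After 4 (swap(5, 7)): [6, 3, 1, 2, 5, 4, 7, 0, 8]
After 5 (rotate_left(1, 8, k=3)): [6, 5, 4, 7, 0, 8, 3, 1, 2]
After 6 (swap(5, 2)): [6, 5, 8, 7, 0, 4, 3, 1, 2]

Answer: no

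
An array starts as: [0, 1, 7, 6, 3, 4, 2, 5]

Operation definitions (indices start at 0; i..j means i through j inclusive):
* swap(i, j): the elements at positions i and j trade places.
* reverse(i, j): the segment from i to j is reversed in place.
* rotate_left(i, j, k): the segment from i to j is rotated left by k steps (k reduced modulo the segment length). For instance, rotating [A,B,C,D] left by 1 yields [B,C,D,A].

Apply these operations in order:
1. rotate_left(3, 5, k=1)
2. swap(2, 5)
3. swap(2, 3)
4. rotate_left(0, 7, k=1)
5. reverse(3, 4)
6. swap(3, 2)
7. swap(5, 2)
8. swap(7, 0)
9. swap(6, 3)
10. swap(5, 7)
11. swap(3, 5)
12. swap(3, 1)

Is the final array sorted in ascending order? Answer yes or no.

After 1 (rotate_left(3, 5, k=1)): [0, 1, 7, 3, 4, 6, 2, 5]
After 2 (swap(2, 5)): [0, 1, 6, 3, 4, 7, 2, 5]
After 3 (swap(2, 3)): [0, 1, 3, 6, 4, 7, 2, 5]
After 4 (rotate_left(0, 7, k=1)): [1, 3, 6, 4, 7, 2, 5, 0]
After 5 (reverse(3, 4)): [1, 3, 6, 7, 4, 2, 5, 0]
After 6 (swap(3, 2)): [1, 3, 7, 6, 4, 2, 5, 0]
After 7 (swap(5, 2)): [1, 3, 2, 6, 4, 7, 5, 0]
After 8 (swap(7, 0)): [0, 3, 2, 6, 4, 7, 5, 1]
After 9 (swap(6, 3)): [0, 3, 2, 5, 4, 7, 6, 1]
After 10 (swap(5, 7)): [0, 3, 2, 5, 4, 1, 6, 7]
After 11 (swap(3, 5)): [0, 3, 2, 1, 4, 5, 6, 7]
After 12 (swap(3, 1)): [0, 1, 2, 3, 4, 5, 6, 7]

Answer: yes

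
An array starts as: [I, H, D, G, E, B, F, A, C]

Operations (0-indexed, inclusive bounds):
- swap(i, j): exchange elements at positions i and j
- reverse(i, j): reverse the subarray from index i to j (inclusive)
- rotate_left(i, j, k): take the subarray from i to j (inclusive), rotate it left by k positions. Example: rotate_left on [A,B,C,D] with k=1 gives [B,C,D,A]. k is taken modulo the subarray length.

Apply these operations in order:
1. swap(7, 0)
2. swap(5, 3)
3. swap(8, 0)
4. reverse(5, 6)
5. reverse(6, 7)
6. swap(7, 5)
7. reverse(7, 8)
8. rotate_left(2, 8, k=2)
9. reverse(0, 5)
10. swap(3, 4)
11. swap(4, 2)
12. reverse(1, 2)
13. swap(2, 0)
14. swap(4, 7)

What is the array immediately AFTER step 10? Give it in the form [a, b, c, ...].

Answer: [A, I, G, H, E, C, F, D, B]

Derivation:
After 1 (swap(7, 0)): [A, H, D, G, E, B, F, I, C]
After 2 (swap(5, 3)): [A, H, D, B, E, G, F, I, C]
After 3 (swap(8, 0)): [C, H, D, B, E, G, F, I, A]
After 4 (reverse(5, 6)): [C, H, D, B, E, F, G, I, A]
After 5 (reverse(6, 7)): [C, H, D, B, E, F, I, G, A]
After 6 (swap(7, 5)): [C, H, D, B, E, G, I, F, A]
After 7 (reverse(7, 8)): [C, H, D, B, E, G, I, A, F]
After 8 (rotate_left(2, 8, k=2)): [C, H, E, G, I, A, F, D, B]
After 9 (reverse(0, 5)): [A, I, G, E, H, C, F, D, B]
After 10 (swap(3, 4)): [A, I, G, H, E, C, F, D, B]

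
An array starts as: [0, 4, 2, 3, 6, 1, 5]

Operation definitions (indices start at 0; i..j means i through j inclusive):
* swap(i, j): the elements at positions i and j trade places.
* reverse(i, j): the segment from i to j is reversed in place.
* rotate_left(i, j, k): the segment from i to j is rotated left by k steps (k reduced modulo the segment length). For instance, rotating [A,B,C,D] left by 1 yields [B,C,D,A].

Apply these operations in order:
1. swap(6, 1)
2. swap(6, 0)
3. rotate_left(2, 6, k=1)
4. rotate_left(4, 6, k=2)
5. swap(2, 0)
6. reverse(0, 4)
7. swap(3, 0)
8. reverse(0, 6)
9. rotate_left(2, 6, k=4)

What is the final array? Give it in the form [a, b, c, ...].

After 1 (swap(6, 1)): [0, 5, 2, 3, 6, 1, 4]
After 2 (swap(6, 0)): [4, 5, 2, 3, 6, 1, 0]
After 3 (rotate_left(2, 6, k=1)): [4, 5, 3, 6, 1, 0, 2]
After 4 (rotate_left(4, 6, k=2)): [4, 5, 3, 6, 2, 1, 0]
After 5 (swap(2, 0)): [3, 5, 4, 6, 2, 1, 0]
After 6 (reverse(0, 4)): [2, 6, 4, 5, 3, 1, 0]
After 7 (swap(3, 0)): [5, 6, 4, 2, 3, 1, 0]
After 8 (reverse(0, 6)): [0, 1, 3, 2, 4, 6, 5]
After 9 (rotate_left(2, 6, k=4)): [0, 1, 5, 3, 2, 4, 6]

Answer: [0, 1, 5, 3, 2, 4, 6]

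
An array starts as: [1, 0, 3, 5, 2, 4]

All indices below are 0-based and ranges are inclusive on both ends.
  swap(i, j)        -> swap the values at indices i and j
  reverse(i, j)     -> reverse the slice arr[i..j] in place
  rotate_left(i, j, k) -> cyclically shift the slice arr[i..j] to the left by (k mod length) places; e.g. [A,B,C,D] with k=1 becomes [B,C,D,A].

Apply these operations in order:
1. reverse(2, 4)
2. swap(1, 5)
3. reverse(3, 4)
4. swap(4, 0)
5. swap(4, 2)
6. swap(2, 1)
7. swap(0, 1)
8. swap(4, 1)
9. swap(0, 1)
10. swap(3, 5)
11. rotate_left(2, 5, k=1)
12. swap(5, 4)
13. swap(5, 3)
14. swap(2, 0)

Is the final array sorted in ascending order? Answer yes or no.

Answer: yes

Derivation:
After 1 (reverse(2, 4)): [1, 0, 2, 5, 3, 4]
After 2 (swap(1, 5)): [1, 4, 2, 5, 3, 0]
After 3 (reverse(3, 4)): [1, 4, 2, 3, 5, 0]
After 4 (swap(4, 0)): [5, 4, 2, 3, 1, 0]
After 5 (swap(4, 2)): [5, 4, 1, 3, 2, 0]
After 6 (swap(2, 1)): [5, 1, 4, 3, 2, 0]
After 7 (swap(0, 1)): [1, 5, 4, 3, 2, 0]
After 8 (swap(4, 1)): [1, 2, 4, 3, 5, 0]
After 9 (swap(0, 1)): [2, 1, 4, 3, 5, 0]
After 10 (swap(3, 5)): [2, 1, 4, 0, 5, 3]
After 11 (rotate_left(2, 5, k=1)): [2, 1, 0, 5, 3, 4]
After 12 (swap(5, 4)): [2, 1, 0, 5, 4, 3]
After 13 (swap(5, 3)): [2, 1, 0, 3, 4, 5]
After 14 (swap(2, 0)): [0, 1, 2, 3, 4, 5]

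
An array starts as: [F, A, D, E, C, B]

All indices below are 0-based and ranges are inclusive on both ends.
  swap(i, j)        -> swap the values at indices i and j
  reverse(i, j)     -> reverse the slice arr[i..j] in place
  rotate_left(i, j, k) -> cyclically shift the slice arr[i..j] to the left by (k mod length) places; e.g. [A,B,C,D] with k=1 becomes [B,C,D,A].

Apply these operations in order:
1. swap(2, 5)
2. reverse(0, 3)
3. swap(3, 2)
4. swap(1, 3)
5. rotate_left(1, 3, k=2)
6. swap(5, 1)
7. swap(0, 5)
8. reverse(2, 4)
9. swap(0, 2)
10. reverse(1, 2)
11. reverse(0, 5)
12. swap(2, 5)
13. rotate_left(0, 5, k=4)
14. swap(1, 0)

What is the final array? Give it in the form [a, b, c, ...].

Answer: [F, B, E, A, C, D]

Derivation:
After 1 (swap(2, 5)): [F, A, B, E, C, D]
After 2 (reverse(0, 3)): [E, B, A, F, C, D]
After 3 (swap(3, 2)): [E, B, F, A, C, D]
After 4 (swap(1, 3)): [E, A, F, B, C, D]
After 5 (rotate_left(1, 3, k=2)): [E, B, A, F, C, D]
After 6 (swap(5, 1)): [E, D, A, F, C, B]
After 7 (swap(0, 5)): [B, D, A, F, C, E]
After 8 (reverse(2, 4)): [B, D, C, F, A, E]
After 9 (swap(0, 2)): [C, D, B, F, A, E]
After 10 (reverse(1, 2)): [C, B, D, F, A, E]
After 11 (reverse(0, 5)): [E, A, F, D, B, C]
After 12 (swap(2, 5)): [E, A, C, D, B, F]
After 13 (rotate_left(0, 5, k=4)): [B, F, E, A, C, D]
After 14 (swap(1, 0)): [F, B, E, A, C, D]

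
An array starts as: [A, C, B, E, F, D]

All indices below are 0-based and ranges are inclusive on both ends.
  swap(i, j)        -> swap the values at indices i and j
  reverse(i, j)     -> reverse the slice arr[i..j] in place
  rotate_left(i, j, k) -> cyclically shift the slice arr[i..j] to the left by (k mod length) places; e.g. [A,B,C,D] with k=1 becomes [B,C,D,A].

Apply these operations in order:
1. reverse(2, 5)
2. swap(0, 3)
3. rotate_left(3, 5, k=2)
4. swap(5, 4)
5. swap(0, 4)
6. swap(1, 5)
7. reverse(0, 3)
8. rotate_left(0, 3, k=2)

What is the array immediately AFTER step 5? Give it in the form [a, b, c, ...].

Answer: [E, C, D, B, F, A]

Derivation:
After 1 (reverse(2, 5)): [A, C, D, F, E, B]
After 2 (swap(0, 3)): [F, C, D, A, E, B]
After 3 (rotate_left(3, 5, k=2)): [F, C, D, B, A, E]
After 4 (swap(5, 4)): [F, C, D, B, E, A]
After 5 (swap(0, 4)): [E, C, D, B, F, A]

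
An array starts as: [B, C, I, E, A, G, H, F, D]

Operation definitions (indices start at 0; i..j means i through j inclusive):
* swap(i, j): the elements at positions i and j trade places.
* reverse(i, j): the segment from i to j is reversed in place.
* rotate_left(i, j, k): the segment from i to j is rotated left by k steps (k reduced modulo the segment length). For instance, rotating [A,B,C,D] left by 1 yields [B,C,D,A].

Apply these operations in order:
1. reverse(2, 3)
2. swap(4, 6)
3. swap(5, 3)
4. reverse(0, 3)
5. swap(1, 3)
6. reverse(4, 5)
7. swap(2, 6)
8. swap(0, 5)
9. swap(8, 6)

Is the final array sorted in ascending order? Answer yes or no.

Answer: no

Derivation:
After 1 (reverse(2, 3)): [B, C, E, I, A, G, H, F, D]
After 2 (swap(4, 6)): [B, C, E, I, H, G, A, F, D]
After 3 (swap(5, 3)): [B, C, E, G, H, I, A, F, D]
After 4 (reverse(0, 3)): [G, E, C, B, H, I, A, F, D]
After 5 (swap(1, 3)): [G, B, C, E, H, I, A, F, D]
After 6 (reverse(4, 5)): [G, B, C, E, I, H, A, F, D]
After 7 (swap(2, 6)): [G, B, A, E, I, H, C, F, D]
After 8 (swap(0, 5)): [H, B, A, E, I, G, C, F, D]
After 9 (swap(8, 6)): [H, B, A, E, I, G, D, F, C]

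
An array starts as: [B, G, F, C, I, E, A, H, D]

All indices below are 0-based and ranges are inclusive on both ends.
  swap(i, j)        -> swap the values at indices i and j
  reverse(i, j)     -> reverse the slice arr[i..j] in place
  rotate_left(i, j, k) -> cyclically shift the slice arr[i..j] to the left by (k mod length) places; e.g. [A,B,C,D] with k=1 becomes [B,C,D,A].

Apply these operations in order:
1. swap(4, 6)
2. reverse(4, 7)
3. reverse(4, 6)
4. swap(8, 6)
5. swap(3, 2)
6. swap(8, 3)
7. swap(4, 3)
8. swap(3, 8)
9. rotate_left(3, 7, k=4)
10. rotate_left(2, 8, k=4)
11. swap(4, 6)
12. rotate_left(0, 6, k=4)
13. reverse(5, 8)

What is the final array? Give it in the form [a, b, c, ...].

After 1 (swap(4, 6)): [B, G, F, C, A, E, I, H, D]
After 2 (reverse(4, 7)): [B, G, F, C, H, I, E, A, D]
After 3 (reverse(4, 6)): [B, G, F, C, E, I, H, A, D]
After 4 (swap(8, 6)): [B, G, F, C, E, I, D, A, H]
After 5 (swap(3, 2)): [B, G, C, F, E, I, D, A, H]
After 6 (swap(8, 3)): [B, G, C, H, E, I, D, A, F]
After 7 (swap(4, 3)): [B, G, C, E, H, I, D, A, F]
After 8 (swap(3, 8)): [B, G, C, F, H, I, D, A, E]
After 9 (rotate_left(3, 7, k=4)): [B, G, C, A, F, H, I, D, E]
After 10 (rotate_left(2, 8, k=4)): [B, G, I, D, E, C, A, F, H]
After 11 (swap(4, 6)): [B, G, I, D, A, C, E, F, H]
After 12 (rotate_left(0, 6, k=4)): [A, C, E, B, G, I, D, F, H]
After 13 (reverse(5, 8)): [A, C, E, B, G, H, F, D, I]

Answer: [A, C, E, B, G, H, F, D, I]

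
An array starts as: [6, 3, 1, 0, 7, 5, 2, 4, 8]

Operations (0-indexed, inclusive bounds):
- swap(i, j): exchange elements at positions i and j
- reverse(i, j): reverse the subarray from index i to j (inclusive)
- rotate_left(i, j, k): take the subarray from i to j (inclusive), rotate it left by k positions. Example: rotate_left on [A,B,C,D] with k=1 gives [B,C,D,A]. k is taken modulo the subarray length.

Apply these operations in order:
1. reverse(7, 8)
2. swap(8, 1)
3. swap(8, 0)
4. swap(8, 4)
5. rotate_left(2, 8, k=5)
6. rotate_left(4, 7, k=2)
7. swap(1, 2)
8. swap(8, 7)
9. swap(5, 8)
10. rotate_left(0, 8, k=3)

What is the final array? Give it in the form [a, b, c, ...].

Answer: [7, 6, 0, 1, 2, 5, 3, 8, 4]

Derivation:
After 1 (reverse(7, 8)): [6, 3, 1, 0, 7, 5, 2, 8, 4]
After 2 (swap(8, 1)): [6, 4, 1, 0, 7, 5, 2, 8, 3]
After 3 (swap(8, 0)): [3, 4, 1, 0, 7, 5, 2, 8, 6]
After 4 (swap(8, 4)): [3, 4, 1, 0, 6, 5, 2, 8, 7]
After 5 (rotate_left(2, 8, k=5)): [3, 4, 8, 7, 1, 0, 6, 5, 2]
After 6 (rotate_left(4, 7, k=2)): [3, 4, 8, 7, 6, 5, 1, 0, 2]
After 7 (swap(1, 2)): [3, 8, 4, 7, 6, 5, 1, 0, 2]
After 8 (swap(8, 7)): [3, 8, 4, 7, 6, 5, 1, 2, 0]
After 9 (swap(5, 8)): [3, 8, 4, 7, 6, 0, 1, 2, 5]
After 10 (rotate_left(0, 8, k=3)): [7, 6, 0, 1, 2, 5, 3, 8, 4]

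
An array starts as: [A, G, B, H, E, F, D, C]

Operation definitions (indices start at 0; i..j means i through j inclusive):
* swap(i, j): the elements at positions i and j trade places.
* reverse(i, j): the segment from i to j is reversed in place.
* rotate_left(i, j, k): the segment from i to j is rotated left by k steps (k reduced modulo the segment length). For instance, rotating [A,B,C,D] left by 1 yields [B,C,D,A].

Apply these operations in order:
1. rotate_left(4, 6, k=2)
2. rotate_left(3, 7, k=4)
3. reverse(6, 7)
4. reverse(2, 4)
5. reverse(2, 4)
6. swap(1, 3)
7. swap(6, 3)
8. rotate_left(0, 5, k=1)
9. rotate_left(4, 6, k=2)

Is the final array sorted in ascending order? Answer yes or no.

Answer: no

Derivation:
After 1 (rotate_left(4, 6, k=2)): [A, G, B, H, D, E, F, C]
After 2 (rotate_left(3, 7, k=4)): [A, G, B, C, H, D, E, F]
After 3 (reverse(6, 7)): [A, G, B, C, H, D, F, E]
After 4 (reverse(2, 4)): [A, G, H, C, B, D, F, E]
After 5 (reverse(2, 4)): [A, G, B, C, H, D, F, E]
After 6 (swap(1, 3)): [A, C, B, G, H, D, F, E]
After 7 (swap(6, 3)): [A, C, B, F, H, D, G, E]
After 8 (rotate_left(0, 5, k=1)): [C, B, F, H, D, A, G, E]
After 9 (rotate_left(4, 6, k=2)): [C, B, F, H, G, D, A, E]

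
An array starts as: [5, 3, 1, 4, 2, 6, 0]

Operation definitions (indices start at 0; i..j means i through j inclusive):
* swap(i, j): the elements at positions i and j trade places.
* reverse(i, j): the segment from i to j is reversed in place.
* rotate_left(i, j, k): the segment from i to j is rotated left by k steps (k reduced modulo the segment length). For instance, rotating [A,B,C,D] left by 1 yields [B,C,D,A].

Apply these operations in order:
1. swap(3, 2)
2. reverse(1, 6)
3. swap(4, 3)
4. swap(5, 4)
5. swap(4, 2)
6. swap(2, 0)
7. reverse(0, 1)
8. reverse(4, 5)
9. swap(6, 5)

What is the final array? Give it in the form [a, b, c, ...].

After 1 (swap(3, 2)): [5, 3, 4, 1, 2, 6, 0]
After 2 (reverse(1, 6)): [5, 0, 6, 2, 1, 4, 3]
After 3 (swap(4, 3)): [5, 0, 6, 1, 2, 4, 3]
After 4 (swap(5, 4)): [5, 0, 6, 1, 4, 2, 3]
After 5 (swap(4, 2)): [5, 0, 4, 1, 6, 2, 3]
After 6 (swap(2, 0)): [4, 0, 5, 1, 6, 2, 3]
After 7 (reverse(0, 1)): [0, 4, 5, 1, 6, 2, 3]
After 8 (reverse(4, 5)): [0, 4, 5, 1, 2, 6, 3]
After 9 (swap(6, 5)): [0, 4, 5, 1, 2, 3, 6]

Answer: [0, 4, 5, 1, 2, 3, 6]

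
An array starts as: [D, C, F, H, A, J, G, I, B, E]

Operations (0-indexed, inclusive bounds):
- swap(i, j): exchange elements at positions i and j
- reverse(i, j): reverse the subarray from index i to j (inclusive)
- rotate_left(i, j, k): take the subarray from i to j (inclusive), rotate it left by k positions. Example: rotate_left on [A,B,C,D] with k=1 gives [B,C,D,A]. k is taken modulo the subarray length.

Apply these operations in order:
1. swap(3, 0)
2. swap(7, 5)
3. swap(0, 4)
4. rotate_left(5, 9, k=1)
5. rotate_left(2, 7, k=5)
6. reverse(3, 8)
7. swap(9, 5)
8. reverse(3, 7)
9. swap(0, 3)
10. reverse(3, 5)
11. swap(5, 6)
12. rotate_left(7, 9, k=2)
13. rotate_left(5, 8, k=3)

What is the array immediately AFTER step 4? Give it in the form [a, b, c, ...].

After 1 (swap(3, 0)): [H, C, F, D, A, J, G, I, B, E]
After 2 (swap(7, 5)): [H, C, F, D, A, I, G, J, B, E]
After 3 (swap(0, 4)): [A, C, F, D, H, I, G, J, B, E]
After 4 (rotate_left(5, 9, k=1)): [A, C, F, D, H, G, J, B, E, I]

Answer: [A, C, F, D, H, G, J, B, E, I]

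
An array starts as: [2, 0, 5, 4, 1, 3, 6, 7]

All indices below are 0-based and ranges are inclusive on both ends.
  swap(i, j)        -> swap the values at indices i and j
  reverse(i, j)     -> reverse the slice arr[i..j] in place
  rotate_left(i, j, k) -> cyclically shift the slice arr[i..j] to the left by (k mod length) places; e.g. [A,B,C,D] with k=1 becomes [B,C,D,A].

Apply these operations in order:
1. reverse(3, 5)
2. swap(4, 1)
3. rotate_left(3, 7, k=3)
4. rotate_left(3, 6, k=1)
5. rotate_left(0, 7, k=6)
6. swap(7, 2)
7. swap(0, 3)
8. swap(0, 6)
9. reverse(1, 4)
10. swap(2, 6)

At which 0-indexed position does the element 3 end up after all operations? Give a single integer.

Answer: 0

Derivation:
After 1 (reverse(3, 5)): [2, 0, 5, 3, 1, 4, 6, 7]
After 2 (swap(4, 1)): [2, 1, 5, 3, 0, 4, 6, 7]
After 3 (rotate_left(3, 7, k=3)): [2, 1, 5, 6, 7, 3, 0, 4]
After 4 (rotate_left(3, 6, k=1)): [2, 1, 5, 7, 3, 0, 6, 4]
After 5 (rotate_left(0, 7, k=6)): [6, 4, 2, 1, 5, 7, 3, 0]
After 6 (swap(7, 2)): [6, 4, 0, 1, 5, 7, 3, 2]
After 7 (swap(0, 3)): [1, 4, 0, 6, 5, 7, 3, 2]
After 8 (swap(0, 6)): [3, 4, 0, 6, 5, 7, 1, 2]
After 9 (reverse(1, 4)): [3, 5, 6, 0, 4, 7, 1, 2]
After 10 (swap(2, 6)): [3, 5, 1, 0, 4, 7, 6, 2]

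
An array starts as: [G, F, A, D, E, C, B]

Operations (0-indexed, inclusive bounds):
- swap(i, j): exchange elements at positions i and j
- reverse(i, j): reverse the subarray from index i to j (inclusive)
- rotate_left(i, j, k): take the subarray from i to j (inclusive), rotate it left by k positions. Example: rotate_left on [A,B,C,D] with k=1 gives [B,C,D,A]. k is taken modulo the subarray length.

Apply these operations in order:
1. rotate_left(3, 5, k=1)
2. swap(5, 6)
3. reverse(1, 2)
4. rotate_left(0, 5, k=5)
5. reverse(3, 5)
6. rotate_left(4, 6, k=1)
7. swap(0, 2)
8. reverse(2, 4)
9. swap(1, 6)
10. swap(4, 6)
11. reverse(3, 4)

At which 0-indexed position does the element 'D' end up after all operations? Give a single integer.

After 1 (rotate_left(3, 5, k=1)): [G, F, A, E, C, D, B]
After 2 (swap(5, 6)): [G, F, A, E, C, B, D]
After 3 (reverse(1, 2)): [G, A, F, E, C, B, D]
After 4 (rotate_left(0, 5, k=5)): [B, G, A, F, E, C, D]
After 5 (reverse(3, 5)): [B, G, A, C, E, F, D]
After 6 (rotate_left(4, 6, k=1)): [B, G, A, C, F, D, E]
After 7 (swap(0, 2)): [A, G, B, C, F, D, E]
After 8 (reverse(2, 4)): [A, G, F, C, B, D, E]
After 9 (swap(1, 6)): [A, E, F, C, B, D, G]
After 10 (swap(4, 6)): [A, E, F, C, G, D, B]
After 11 (reverse(3, 4)): [A, E, F, G, C, D, B]

Answer: 5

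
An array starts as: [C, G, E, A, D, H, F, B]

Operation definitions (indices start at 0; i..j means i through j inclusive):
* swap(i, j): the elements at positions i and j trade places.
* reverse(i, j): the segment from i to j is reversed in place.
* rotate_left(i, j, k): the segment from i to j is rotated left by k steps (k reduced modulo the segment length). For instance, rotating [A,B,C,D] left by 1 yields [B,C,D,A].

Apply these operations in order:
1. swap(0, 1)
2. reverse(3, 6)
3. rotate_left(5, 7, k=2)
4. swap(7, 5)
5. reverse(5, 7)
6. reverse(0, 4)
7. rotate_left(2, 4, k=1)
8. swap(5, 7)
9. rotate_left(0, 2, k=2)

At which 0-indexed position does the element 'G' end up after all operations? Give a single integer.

Answer: 3

Derivation:
After 1 (swap(0, 1)): [G, C, E, A, D, H, F, B]
After 2 (reverse(3, 6)): [G, C, E, F, H, D, A, B]
After 3 (rotate_left(5, 7, k=2)): [G, C, E, F, H, B, D, A]
After 4 (swap(7, 5)): [G, C, E, F, H, A, D, B]
After 5 (reverse(5, 7)): [G, C, E, F, H, B, D, A]
After 6 (reverse(0, 4)): [H, F, E, C, G, B, D, A]
After 7 (rotate_left(2, 4, k=1)): [H, F, C, G, E, B, D, A]
After 8 (swap(5, 7)): [H, F, C, G, E, A, D, B]
After 9 (rotate_left(0, 2, k=2)): [C, H, F, G, E, A, D, B]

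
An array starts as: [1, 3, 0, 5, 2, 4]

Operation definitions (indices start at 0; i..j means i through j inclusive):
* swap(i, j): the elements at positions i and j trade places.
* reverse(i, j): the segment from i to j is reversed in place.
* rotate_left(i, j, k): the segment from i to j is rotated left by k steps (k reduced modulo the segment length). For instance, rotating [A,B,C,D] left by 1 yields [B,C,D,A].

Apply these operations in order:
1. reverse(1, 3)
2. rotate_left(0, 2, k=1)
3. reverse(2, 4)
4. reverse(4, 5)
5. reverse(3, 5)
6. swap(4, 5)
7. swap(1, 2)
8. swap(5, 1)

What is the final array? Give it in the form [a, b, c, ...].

After 1 (reverse(1, 3)): [1, 5, 0, 3, 2, 4]
After 2 (rotate_left(0, 2, k=1)): [5, 0, 1, 3, 2, 4]
After 3 (reverse(2, 4)): [5, 0, 2, 3, 1, 4]
After 4 (reverse(4, 5)): [5, 0, 2, 3, 4, 1]
After 5 (reverse(3, 5)): [5, 0, 2, 1, 4, 3]
After 6 (swap(4, 5)): [5, 0, 2, 1, 3, 4]
After 7 (swap(1, 2)): [5, 2, 0, 1, 3, 4]
After 8 (swap(5, 1)): [5, 4, 0, 1, 3, 2]

Answer: [5, 4, 0, 1, 3, 2]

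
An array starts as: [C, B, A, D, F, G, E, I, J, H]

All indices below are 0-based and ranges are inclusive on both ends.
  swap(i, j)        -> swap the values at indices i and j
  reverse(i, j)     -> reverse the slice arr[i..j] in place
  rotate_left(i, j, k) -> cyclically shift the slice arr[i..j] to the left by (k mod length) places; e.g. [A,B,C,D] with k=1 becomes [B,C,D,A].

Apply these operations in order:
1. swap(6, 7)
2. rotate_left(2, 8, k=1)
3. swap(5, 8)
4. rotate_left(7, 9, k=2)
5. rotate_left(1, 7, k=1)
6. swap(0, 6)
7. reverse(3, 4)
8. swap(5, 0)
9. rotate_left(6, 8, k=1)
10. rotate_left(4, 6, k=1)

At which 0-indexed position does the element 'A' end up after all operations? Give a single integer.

Answer: 3

Derivation:
After 1 (swap(6, 7)): [C, B, A, D, F, G, I, E, J, H]
After 2 (rotate_left(2, 8, k=1)): [C, B, D, F, G, I, E, J, A, H]
After 3 (swap(5, 8)): [C, B, D, F, G, A, E, J, I, H]
After 4 (rotate_left(7, 9, k=2)): [C, B, D, F, G, A, E, H, J, I]
After 5 (rotate_left(1, 7, k=1)): [C, D, F, G, A, E, H, B, J, I]
After 6 (swap(0, 6)): [H, D, F, G, A, E, C, B, J, I]
After 7 (reverse(3, 4)): [H, D, F, A, G, E, C, B, J, I]
After 8 (swap(5, 0)): [E, D, F, A, G, H, C, B, J, I]
After 9 (rotate_left(6, 8, k=1)): [E, D, F, A, G, H, B, J, C, I]
After 10 (rotate_left(4, 6, k=1)): [E, D, F, A, H, B, G, J, C, I]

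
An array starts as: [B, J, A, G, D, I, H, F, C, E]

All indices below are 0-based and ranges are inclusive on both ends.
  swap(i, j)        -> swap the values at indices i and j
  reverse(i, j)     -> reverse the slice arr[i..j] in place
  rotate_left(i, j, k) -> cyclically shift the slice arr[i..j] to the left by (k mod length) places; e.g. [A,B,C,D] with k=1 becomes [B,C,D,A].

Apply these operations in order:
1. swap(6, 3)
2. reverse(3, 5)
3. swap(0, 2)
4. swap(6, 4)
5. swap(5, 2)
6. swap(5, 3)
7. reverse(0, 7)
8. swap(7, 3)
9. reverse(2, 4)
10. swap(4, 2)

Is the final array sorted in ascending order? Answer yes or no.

Answer: no

Derivation:
After 1 (swap(6, 3)): [B, J, A, H, D, I, G, F, C, E]
After 2 (reverse(3, 5)): [B, J, A, I, D, H, G, F, C, E]
After 3 (swap(0, 2)): [A, J, B, I, D, H, G, F, C, E]
After 4 (swap(6, 4)): [A, J, B, I, G, H, D, F, C, E]
After 5 (swap(5, 2)): [A, J, H, I, G, B, D, F, C, E]
After 6 (swap(5, 3)): [A, J, H, B, G, I, D, F, C, E]
After 7 (reverse(0, 7)): [F, D, I, G, B, H, J, A, C, E]
After 8 (swap(7, 3)): [F, D, I, A, B, H, J, G, C, E]
After 9 (reverse(2, 4)): [F, D, B, A, I, H, J, G, C, E]
After 10 (swap(4, 2)): [F, D, I, A, B, H, J, G, C, E]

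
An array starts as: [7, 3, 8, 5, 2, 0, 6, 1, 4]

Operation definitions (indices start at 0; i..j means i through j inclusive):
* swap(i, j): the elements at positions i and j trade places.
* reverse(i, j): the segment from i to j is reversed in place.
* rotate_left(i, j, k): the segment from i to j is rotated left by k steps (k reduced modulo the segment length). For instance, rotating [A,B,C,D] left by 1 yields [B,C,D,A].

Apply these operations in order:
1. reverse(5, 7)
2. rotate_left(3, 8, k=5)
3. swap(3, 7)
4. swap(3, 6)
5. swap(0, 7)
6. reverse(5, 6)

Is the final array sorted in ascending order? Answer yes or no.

After 1 (reverse(5, 7)): [7, 3, 8, 5, 2, 1, 6, 0, 4]
After 2 (rotate_left(3, 8, k=5)): [7, 3, 8, 4, 5, 2, 1, 6, 0]
After 3 (swap(3, 7)): [7, 3, 8, 6, 5, 2, 1, 4, 0]
After 4 (swap(3, 6)): [7, 3, 8, 1, 5, 2, 6, 4, 0]
After 5 (swap(0, 7)): [4, 3, 8, 1, 5, 2, 6, 7, 0]
After 6 (reverse(5, 6)): [4, 3, 8, 1, 5, 6, 2, 7, 0]

Answer: no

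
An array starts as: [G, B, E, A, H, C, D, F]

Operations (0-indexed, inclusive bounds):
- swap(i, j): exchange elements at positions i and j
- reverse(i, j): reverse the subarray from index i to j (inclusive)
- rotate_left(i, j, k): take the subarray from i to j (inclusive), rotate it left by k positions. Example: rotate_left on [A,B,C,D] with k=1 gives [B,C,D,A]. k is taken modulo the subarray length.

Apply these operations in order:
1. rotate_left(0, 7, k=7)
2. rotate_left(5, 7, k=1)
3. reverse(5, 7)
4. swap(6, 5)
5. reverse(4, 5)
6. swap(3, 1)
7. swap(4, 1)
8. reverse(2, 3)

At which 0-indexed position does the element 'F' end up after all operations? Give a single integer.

After 1 (rotate_left(0, 7, k=7)): [F, G, B, E, A, H, C, D]
After 2 (rotate_left(5, 7, k=1)): [F, G, B, E, A, C, D, H]
After 3 (reverse(5, 7)): [F, G, B, E, A, H, D, C]
After 4 (swap(6, 5)): [F, G, B, E, A, D, H, C]
After 5 (reverse(4, 5)): [F, G, B, E, D, A, H, C]
After 6 (swap(3, 1)): [F, E, B, G, D, A, H, C]
After 7 (swap(4, 1)): [F, D, B, G, E, A, H, C]
After 8 (reverse(2, 3)): [F, D, G, B, E, A, H, C]

Answer: 0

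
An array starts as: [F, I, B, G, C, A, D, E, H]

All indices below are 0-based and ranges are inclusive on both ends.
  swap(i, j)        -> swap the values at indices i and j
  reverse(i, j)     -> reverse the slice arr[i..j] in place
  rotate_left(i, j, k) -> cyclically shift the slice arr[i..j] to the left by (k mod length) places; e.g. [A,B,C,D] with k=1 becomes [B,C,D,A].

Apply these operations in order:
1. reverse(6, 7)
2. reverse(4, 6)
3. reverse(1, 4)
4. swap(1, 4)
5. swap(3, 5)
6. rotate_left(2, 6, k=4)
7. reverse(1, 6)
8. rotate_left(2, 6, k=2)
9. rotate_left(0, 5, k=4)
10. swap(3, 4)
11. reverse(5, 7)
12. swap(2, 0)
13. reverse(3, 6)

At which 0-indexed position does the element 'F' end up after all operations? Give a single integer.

After 1 (reverse(6, 7)): [F, I, B, G, C, A, E, D, H]
After 2 (reverse(4, 6)): [F, I, B, G, E, A, C, D, H]
After 3 (reverse(1, 4)): [F, E, G, B, I, A, C, D, H]
After 4 (swap(1, 4)): [F, I, G, B, E, A, C, D, H]
After 5 (swap(3, 5)): [F, I, G, A, E, B, C, D, H]
After 6 (rotate_left(2, 6, k=4)): [F, I, C, G, A, E, B, D, H]
After 7 (reverse(1, 6)): [F, B, E, A, G, C, I, D, H]
After 8 (rotate_left(2, 6, k=2)): [F, B, G, C, I, E, A, D, H]
After 9 (rotate_left(0, 5, k=4)): [I, E, F, B, G, C, A, D, H]
After 10 (swap(3, 4)): [I, E, F, G, B, C, A, D, H]
After 11 (reverse(5, 7)): [I, E, F, G, B, D, A, C, H]
After 12 (swap(2, 0)): [F, E, I, G, B, D, A, C, H]
After 13 (reverse(3, 6)): [F, E, I, A, D, B, G, C, H]

Answer: 0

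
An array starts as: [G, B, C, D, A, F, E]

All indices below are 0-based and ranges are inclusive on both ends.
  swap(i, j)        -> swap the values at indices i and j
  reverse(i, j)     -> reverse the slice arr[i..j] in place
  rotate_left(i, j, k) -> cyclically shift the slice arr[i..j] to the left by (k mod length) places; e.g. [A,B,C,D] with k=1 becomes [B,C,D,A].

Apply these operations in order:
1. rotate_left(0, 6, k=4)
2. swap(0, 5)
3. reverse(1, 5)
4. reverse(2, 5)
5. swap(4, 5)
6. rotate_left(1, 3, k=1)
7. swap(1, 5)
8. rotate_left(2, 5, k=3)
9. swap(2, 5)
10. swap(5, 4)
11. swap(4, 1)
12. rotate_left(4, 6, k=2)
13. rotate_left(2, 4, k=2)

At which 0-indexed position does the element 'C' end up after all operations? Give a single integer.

Answer: 0

Derivation:
After 1 (rotate_left(0, 6, k=4)): [A, F, E, G, B, C, D]
After 2 (swap(0, 5)): [C, F, E, G, B, A, D]
After 3 (reverse(1, 5)): [C, A, B, G, E, F, D]
After 4 (reverse(2, 5)): [C, A, F, E, G, B, D]
After 5 (swap(4, 5)): [C, A, F, E, B, G, D]
After 6 (rotate_left(1, 3, k=1)): [C, F, E, A, B, G, D]
After 7 (swap(1, 5)): [C, G, E, A, B, F, D]
After 8 (rotate_left(2, 5, k=3)): [C, G, F, E, A, B, D]
After 9 (swap(2, 5)): [C, G, B, E, A, F, D]
After 10 (swap(5, 4)): [C, G, B, E, F, A, D]
After 11 (swap(4, 1)): [C, F, B, E, G, A, D]
After 12 (rotate_left(4, 6, k=2)): [C, F, B, E, D, G, A]
After 13 (rotate_left(2, 4, k=2)): [C, F, D, B, E, G, A]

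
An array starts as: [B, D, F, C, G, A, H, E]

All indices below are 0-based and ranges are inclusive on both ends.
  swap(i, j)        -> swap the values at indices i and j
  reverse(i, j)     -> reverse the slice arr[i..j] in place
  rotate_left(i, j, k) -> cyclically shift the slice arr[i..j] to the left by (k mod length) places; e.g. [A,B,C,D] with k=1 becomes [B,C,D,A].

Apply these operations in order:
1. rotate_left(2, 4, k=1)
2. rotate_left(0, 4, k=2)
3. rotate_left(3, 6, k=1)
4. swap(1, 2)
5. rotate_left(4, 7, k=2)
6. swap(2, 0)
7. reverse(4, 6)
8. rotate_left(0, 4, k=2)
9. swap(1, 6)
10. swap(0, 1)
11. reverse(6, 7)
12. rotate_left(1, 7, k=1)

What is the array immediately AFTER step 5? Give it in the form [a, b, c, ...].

After 1 (rotate_left(2, 4, k=1)): [B, D, C, G, F, A, H, E]
After 2 (rotate_left(0, 4, k=2)): [C, G, F, B, D, A, H, E]
After 3 (rotate_left(3, 6, k=1)): [C, G, F, D, A, H, B, E]
After 4 (swap(1, 2)): [C, F, G, D, A, H, B, E]
After 5 (rotate_left(4, 7, k=2)): [C, F, G, D, B, E, A, H]

Answer: [C, F, G, D, B, E, A, H]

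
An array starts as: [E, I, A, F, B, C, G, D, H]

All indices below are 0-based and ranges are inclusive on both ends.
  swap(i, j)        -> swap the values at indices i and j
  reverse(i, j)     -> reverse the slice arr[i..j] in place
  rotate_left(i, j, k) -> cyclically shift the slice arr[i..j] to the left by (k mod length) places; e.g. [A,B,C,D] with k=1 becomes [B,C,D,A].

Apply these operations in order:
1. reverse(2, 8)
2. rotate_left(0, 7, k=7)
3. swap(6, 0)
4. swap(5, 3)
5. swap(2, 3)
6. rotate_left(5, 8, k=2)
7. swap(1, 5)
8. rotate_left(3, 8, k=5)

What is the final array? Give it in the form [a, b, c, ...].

After 1 (reverse(2, 8)): [E, I, H, D, G, C, B, F, A]
After 2 (rotate_left(0, 7, k=7)): [F, E, I, H, D, G, C, B, A]
After 3 (swap(6, 0)): [C, E, I, H, D, G, F, B, A]
After 4 (swap(5, 3)): [C, E, I, G, D, H, F, B, A]
After 5 (swap(2, 3)): [C, E, G, I, D, H, F, B, A]
After 6 (rotate_left(5, 8, k=2)): [C, E, G, I, D, B, A, H, F]
After 7 (swap(1, 5)): [C, B, G, I, D, E, A, H, F]
After 8 (rotate_left(3, 8, k=5)): [C, B, G, F, I, D, E, A, H]

Answer: [C, B, G, F, I, D, E, A, H]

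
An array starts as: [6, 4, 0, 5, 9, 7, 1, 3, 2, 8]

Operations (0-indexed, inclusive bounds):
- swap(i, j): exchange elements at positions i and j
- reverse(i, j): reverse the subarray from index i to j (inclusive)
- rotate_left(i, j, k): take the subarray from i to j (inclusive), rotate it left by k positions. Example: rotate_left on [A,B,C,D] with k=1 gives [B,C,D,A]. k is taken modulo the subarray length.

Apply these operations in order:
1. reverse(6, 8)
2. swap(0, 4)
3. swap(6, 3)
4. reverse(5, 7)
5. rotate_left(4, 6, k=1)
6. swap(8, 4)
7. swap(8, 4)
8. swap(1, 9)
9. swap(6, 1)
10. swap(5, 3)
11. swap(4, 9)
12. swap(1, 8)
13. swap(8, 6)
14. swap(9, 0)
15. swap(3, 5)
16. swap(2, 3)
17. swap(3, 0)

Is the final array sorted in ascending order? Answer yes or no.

After 1 (reverse(6, 8)): [6, 4, 0, 5, 9, 7, 2, 3, 1, 8]
After 2 (swap(0, 4)): [9, 4, 0, 5, 6, 7, 2, 3, 1, 8]
After 3 (swap(6, 3)): [9, 4, 0, 2, 6, 7, 5, 3, 1, 8]
After 4 (reverse(5, 7)): [9, 4, 0, 2, 6, 3, 5, 7, 1, 8]
After 5 (rotate_left(4, 6, k=1)): [9, 4, 0, 2, 3, 5, 6, 7, 1, 8]
After 6 (swap(8, 4)): [9, 4, 0, 2, 1, 5, 6, 7, 3, 8]
After 7 (swap(8, 4)): [9, 4, 0, 2, 3, 5, 6, 7, 1, 8]
After 8 (swap(1, 9)): [9, 8, 0, 2, 3, 5, 6, 7, 1, 4]
After 9 (swap(6, 1)): [9, 6, 0, 2, 3, 5, 8, 7, 1, 4]
After 10 (swap(5, 3)): [9, 6, 0, 5, 3, 2, 8, 7, 1, 4]
After 11 (swap(4, 9)): [9, 6, 0, 5, 4, 2, 8, 7, 1, 3]
After 12 (swap(1, 8)): [9, 1, 0, 5, 4, 2, 8, 7, 6, 3]
After 13 (swap(8, 6)): [9, 1, 0, 5, 4, 2, 6, 7, 8, 3]
After 14 (swap(9, 0)): [3, 1, 0, 5, 4, 2, 6, 7, 8, 9]
After 15 (swap(3, 5)): [3, 1, 0, 2, 4, 5, 6, 7, 8, 9]
After 16 (swap(2, 3)): [3, 1, 2, 0, 4, 5, 6, 7, 8, 9]
After 17 (swap(3, 0)): [0, 1, 2, 3, 4, 5, 6, 7, 8, 9]

Answer: yes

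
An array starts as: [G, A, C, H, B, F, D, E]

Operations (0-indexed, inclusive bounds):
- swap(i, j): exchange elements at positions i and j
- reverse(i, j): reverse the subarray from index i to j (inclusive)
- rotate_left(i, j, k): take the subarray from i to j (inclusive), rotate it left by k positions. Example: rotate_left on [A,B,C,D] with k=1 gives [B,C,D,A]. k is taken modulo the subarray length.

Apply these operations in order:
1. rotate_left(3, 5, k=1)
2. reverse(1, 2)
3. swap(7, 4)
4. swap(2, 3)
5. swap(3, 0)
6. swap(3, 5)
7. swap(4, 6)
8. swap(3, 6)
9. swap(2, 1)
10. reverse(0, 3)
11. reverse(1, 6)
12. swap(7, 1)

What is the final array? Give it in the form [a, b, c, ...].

Answer: [E, F, G, D, A, B, C, H]

Derivation:
After 1 (rotate_left(3, 5, k=1)): [G, A, C, B, F, H, D, E]
After 2 (reverse(1, 2)): [G, C, A, B, F, H, D, E]
After 3 (swap(7, 4)): [G, C, A, B, E, H, D, F]
After 4 (swap(2, 3)): [G, C, B, A, E, H, D, F]
After 5 (swap(3, 0)): [A, C, B, G, E, H, D, F]
After 6 (swap(3, 5)): [A, C, B, H, E, G, D, F]
After 7 (swap(4, 6)): [A, C, B, H, D, G, E, F]
After 8 (swap(3, 6)): [A, C, B, E, D, G, H, F]
After 9 (swap(2, 1)): [A, B, C, E, D, G, H, F]
After 10 (reverse(0, 3)): [E, C, B, A, D, G, H, F]
After 11 (reverse(1, 6)): [E, H, G, D, A, B, C, F]
After 12 (swap(7, 1)): [E, F, G, D, A, B, C, H]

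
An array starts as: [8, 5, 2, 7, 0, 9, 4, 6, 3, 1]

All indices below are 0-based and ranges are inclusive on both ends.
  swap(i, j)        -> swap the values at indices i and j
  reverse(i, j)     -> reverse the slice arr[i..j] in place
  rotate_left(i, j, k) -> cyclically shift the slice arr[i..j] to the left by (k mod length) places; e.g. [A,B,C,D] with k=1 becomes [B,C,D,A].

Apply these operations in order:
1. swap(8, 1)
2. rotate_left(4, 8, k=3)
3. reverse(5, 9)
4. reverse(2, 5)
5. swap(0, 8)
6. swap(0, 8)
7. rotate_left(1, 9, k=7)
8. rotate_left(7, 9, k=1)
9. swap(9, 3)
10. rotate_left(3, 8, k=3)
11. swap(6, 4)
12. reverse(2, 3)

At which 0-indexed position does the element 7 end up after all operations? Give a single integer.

Answer: 2

Derivation:
After 1 (swap(8, 1)): [8, 3, 2, 7, 0, 9, 4, 6, 5, 1]
After 2 (rotate_left(4, 8, k=3)): [8, 3, 2, 7, 6, 5, 0, 9, 4, 1]
After 3 (reverse(5, 9)): [8, 3, 2, 7, 6, 1, 4, 9, 0, 5]
After 4 (reverse(2, 5)): [8, 3, 1, 6, 7, 2, 4, 9, 0, 5]
After 5 (swap(0, 8)): [0, 3, 1, 6, 7, 2, 4, 9, 8, 5]
After 6 (swap(0, 8)): [8, 3, 1, 6, 7, 2, 4, 9, 0, 5]
After 7 (rotate_left(1, 9, k=7)): [8, 0, 5, 3, 1, 6, 7, 2, 4, 9]
After 8 (rotate_left(7, 9, k=1)): [8, 0, 5, 3, 1, 6, 7, 4, 9, 2]
After 9 (swap(9, 3)): [8, 0, 5, 2, 1, 6, 7, 4, 9, 3]
After 10 (rotate_left(3, 8, k=3)): [8, 0, 5, 7, 4, 9, 2, 1, 6, 3]
After 11 (swap(6, 4)): [8, 0, 5, 7, 2, 9, 4, 1, 6, 3]
After 12 (reverse(2, 3)): [8, 0, 7, 5, 2, 9, 4, 1, 6, 3]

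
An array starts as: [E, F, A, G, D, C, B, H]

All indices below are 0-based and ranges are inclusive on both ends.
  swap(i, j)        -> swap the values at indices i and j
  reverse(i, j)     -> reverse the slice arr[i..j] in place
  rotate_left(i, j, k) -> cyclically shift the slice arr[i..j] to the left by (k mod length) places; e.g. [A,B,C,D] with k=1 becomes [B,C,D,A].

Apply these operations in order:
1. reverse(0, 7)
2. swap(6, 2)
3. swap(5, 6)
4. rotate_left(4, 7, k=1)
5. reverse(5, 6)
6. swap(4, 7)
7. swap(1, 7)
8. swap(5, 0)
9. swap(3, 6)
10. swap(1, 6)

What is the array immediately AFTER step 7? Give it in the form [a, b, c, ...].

Answer: [H, C, F, D, G, E, A, B]

Derivation:
After 1 (reverse(0, 7)): [H, B, C, D, G, A, F, E]
After 2 (swap(6, 2)): [H, B, F, D, G, A, C, E]
After 3 (swap(5, 6)): [H, B, F, D, G, C, A, E]
After 4 (rotate_left(4, 7, k=1)): [H, B, F, D, C, A, E, G]
After 5 (reverse(5, 6)): [H, B, F, D, C, E, A, G]
After 6 (swap(4, 7)): [H, B, F, D, G, E, A, C]
After 7 (swap(1, 7)): [H, C, F, D, G, E, A, B]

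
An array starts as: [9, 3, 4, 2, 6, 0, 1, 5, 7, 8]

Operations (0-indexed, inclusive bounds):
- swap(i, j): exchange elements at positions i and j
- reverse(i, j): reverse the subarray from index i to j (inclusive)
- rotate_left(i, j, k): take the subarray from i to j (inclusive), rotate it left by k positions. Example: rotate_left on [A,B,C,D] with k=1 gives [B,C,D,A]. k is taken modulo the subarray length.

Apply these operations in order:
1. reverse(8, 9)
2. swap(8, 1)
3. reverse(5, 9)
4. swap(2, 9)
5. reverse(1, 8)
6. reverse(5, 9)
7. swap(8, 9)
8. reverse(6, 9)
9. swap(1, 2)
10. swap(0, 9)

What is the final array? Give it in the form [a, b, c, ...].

Answer: [8, 5, 1, 3, 7, 4, 2, 6, 0, 9]

Derivation:
After 1 (reverse(8, 9)): [9, 3, 4, 2, 6, 0, 1, 5, 8, 7]
After 2 (swap(8, 1)): [9, 8, 4, 2, 6, 0, 1, 5, 3, 7]
After 3 (reverse(5, 9)): [9, 8, 4, 2, 6, 7, 3, 5, 1, 0]
After 4 (swap(2, 9)): [9, 8, 0, 2, 6, 7, 3, 5, 1, 4]
After 5 (reverse(1, 8)): [9, 1, 5, 3, 7, 6, 2, 0, 8, 4]
After 6 (reverse(5, 9)): [9, 1, 5, 3, 7, 4, 8, 0, 2, 6]
After 7 (swap(8, 9)): [9, 1, 5, 3, 7, 4, 8, 0, 6, 2]
After 8 (reverse(6, 9)): [9, 1, 5, 3, 7, 4, 2, 6, 0, 8]
After 9 (swap(1, 2)): [9, 5, 1, 3, 7, 4, 2, 6, 0, 8]
After 10 (swap(0, 9)): [8, 5, 1, 3, 7, 4, 2, 6, 0, 9]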